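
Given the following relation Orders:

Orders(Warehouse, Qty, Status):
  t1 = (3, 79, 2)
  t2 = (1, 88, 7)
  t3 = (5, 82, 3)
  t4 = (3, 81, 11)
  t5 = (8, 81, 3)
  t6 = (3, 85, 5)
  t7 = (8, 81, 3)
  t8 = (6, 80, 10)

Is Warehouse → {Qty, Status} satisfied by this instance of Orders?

No

Warehouse=3: rows 1, 4, 6 → {Qty,Status} takes values {(79, 2), (81, 11), (85, 5)} — violation
Warehouse=1: row 2 → {Qty,Status} = (88, 7) ✓
Warehouse=5: row 3 → {Qty,Status} = (82, 3) ✓
Warehouse=8: rows 5, 7 → {Qty,Status} = (81, 3), (81, 3) ✓
Warehouse=6: row 8 → {Qty,Status} = (80, 10) ✓
Two rows agree on Warehouse but differ on {Qty, Status}, so Warehouse → {Qty, Status} does not hold.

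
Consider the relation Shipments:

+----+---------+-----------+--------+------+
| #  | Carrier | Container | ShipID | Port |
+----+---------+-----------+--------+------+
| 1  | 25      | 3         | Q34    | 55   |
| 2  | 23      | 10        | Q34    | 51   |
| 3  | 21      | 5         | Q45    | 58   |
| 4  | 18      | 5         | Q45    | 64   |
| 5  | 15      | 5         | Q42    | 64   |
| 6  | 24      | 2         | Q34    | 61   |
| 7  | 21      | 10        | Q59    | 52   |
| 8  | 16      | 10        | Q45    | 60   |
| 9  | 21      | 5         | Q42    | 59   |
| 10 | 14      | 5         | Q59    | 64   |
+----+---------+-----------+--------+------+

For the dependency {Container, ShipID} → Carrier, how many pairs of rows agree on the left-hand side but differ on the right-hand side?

(Container=5, ShipID=Q45): violating pairs (3,4) — 1 pair.
(Container=5, ShipID=Q42): violating pairs (5,9) — 1 pair.

2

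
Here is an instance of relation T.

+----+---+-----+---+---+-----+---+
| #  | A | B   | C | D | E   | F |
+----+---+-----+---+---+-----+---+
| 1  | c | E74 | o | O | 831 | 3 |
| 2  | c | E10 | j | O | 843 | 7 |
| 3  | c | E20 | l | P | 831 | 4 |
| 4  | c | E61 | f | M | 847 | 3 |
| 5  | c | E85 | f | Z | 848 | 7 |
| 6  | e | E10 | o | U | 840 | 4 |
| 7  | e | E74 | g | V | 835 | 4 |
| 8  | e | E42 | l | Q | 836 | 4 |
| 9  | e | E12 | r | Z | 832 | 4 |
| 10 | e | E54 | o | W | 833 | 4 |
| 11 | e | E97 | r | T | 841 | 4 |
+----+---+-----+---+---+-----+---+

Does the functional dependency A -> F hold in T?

No

A=c: rows 1, 2, 3, 4, 5 → F takes values {3, 7, 4} — violation
A=e: rows 6, 7, 8, 9, 10, 11 → F = 4, 4, 4, 4, 4, 4 ✓
Two rows agree on A but differ on F, so A -> F does not hold.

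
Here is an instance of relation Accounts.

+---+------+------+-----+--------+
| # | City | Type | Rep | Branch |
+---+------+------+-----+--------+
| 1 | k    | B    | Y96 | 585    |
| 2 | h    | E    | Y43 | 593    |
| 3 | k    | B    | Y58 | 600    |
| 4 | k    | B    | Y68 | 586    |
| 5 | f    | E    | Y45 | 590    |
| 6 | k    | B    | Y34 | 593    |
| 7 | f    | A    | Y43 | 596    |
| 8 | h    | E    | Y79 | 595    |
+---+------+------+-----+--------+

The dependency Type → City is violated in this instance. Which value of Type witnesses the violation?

E

Type=B: rows 1, 3, 4, 6 → City = k, k, k, k ✓
Type=E: rows 2, 5, 8 → City takes values {h, f} — violation
Type=A: row 7 → City = f ✓
The only Type value with inconsistent City is Type=E.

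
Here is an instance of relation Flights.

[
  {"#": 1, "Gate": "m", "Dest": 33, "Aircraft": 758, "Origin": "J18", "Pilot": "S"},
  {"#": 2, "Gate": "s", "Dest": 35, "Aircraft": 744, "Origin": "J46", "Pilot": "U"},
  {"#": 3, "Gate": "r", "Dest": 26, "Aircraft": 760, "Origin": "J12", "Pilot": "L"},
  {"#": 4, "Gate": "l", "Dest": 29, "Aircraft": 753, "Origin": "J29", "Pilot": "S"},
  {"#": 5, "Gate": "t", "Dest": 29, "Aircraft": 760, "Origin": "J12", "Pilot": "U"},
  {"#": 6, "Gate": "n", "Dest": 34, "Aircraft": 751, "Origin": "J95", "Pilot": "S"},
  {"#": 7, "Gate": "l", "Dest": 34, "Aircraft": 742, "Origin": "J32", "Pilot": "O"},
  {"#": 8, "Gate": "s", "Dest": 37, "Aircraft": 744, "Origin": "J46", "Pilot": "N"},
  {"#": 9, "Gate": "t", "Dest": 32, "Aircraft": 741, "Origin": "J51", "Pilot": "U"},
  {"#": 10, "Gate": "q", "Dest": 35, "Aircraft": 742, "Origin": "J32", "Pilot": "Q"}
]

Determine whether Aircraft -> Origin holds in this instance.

Aircraft=758: row 1 → Origin = J18 ✓
Aircraft=744: rows 2, 8 → Origin = J46, J46 ✓
Aircraft=760: rows 3, 5 → Origin = J12, J12 ✓
Aircraft=753: row 4 → Origin = J29 ✓
Aircraft=751: row 6 → Origin = J95 ✓
Aircraft=742: rows 7, 10 → Origin = J32, J32 ✓
Aircraft=741: row 9 → Origin = J51 ✓
Every Aircraft value is associated with a single Origin value, so Aircraft -> Origin holds.

Yes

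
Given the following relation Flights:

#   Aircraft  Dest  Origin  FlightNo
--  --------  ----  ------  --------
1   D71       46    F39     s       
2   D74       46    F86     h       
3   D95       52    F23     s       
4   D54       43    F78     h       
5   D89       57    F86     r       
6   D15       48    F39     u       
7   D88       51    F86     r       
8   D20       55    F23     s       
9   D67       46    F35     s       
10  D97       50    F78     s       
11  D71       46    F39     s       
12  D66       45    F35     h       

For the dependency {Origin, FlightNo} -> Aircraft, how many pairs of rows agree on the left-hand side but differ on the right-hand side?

2

(Origin=F39, FlightNo=s): all 2 rows agree on Aircraft — 0 pairs.
(Origin=F23, FlightNo=s): violating pairs (3,8) — 1 pair.
(Origin=F86, FlightNo=r): violating pairs (5,7) — 1 pair.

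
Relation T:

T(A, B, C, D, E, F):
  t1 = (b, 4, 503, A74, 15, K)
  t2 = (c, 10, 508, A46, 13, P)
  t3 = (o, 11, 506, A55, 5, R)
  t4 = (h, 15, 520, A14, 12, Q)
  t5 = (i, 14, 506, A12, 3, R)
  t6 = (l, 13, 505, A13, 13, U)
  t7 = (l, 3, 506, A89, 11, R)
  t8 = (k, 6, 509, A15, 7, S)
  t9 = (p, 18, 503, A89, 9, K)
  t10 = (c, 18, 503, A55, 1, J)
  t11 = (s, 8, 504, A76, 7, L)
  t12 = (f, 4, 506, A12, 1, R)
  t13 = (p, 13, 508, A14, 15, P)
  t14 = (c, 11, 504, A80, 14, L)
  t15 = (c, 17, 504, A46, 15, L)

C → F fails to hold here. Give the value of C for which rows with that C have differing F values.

C=503: rows 1, 9, 10 → F takes values {K, J} — violation
C=508: rows 2, 13 → F = P, P ✓
C=506: rows 3, 5, 7, 12 → F = R, R, R, R ✓
C=520: row 4 → F = Q ✓
C=505: row 6 → F = U ✓
C=509: row 8 → F = S ✓
C=504: rows 11, 14, 15 → F = L, L, L ✓
The only C value with inconsistent F is C=503.

503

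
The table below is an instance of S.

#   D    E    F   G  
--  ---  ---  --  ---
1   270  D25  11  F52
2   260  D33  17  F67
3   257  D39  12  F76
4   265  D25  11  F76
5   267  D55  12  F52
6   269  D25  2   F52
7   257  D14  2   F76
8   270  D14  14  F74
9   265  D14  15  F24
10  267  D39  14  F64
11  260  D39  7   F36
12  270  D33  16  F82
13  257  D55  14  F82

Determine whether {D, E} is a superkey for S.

Yes

All 13 rows have distinct {D, E} values, so {D, E} → (all attributes) holds and {D, E} is a superkey.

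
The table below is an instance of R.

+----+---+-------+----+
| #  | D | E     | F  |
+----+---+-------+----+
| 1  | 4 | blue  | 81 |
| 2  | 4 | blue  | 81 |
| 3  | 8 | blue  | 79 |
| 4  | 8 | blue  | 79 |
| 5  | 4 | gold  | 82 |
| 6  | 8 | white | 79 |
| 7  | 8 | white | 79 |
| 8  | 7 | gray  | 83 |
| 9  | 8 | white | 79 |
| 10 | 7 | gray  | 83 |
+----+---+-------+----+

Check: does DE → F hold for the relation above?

Yes

(D=4, E=blue): rows 1, 2 → F = 81, 81 ✓
(D=8, E=blue): rows 3, 4 → F = 79, 79 ✓
(D=4, E=gold): row 5 → F = 82 ✓
(D=8, E=white): rows 6, 7, 9 → F = 79, 79, 79 ✓
(D=7, E=gray): rows 8, 10 → F = 83, 83 ✓
Every DE value is associated with a single F value, so DE → F holds.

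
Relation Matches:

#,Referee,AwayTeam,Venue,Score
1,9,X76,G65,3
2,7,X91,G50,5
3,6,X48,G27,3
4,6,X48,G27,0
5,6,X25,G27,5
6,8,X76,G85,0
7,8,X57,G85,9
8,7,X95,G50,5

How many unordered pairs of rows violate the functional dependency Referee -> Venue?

Referee=7: all 2 rows agree on Venue — 0 pairs.
Referee=6: all 3 rows agree on Venue — 0 pairs.
Referee=8: all 2 rows agree on Venue — 0 pairs.

0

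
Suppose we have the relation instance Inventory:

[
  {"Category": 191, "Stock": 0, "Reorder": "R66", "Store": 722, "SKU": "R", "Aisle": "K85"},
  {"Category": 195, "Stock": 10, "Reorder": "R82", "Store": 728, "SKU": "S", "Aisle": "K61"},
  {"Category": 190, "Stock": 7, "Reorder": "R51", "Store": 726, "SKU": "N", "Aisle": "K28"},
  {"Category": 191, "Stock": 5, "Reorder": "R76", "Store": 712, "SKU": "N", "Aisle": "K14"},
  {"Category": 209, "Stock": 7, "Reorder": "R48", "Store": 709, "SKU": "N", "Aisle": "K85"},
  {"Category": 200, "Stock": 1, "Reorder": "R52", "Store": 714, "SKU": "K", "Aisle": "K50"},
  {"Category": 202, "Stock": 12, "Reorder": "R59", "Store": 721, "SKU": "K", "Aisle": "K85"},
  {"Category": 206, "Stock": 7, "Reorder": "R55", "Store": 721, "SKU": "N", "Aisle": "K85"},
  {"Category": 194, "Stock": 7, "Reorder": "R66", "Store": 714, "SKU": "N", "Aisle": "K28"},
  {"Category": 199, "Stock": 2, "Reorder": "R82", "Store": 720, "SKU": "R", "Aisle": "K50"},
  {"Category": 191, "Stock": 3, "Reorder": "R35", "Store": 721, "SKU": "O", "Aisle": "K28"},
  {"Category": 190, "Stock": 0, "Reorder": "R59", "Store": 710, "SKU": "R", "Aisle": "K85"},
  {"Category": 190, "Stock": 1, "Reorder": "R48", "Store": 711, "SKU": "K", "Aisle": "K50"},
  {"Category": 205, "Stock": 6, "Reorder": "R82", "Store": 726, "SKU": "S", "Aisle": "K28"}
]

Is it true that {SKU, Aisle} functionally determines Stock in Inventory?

Yes

(SKU=R, Aisle=K85): 2 rows → Stock = 0, 0 ✓
(SKU=S, Aisle=K61): 1 row → Stock = 10 ✓
(SKU=N, Aisle=K28): 2 rows → Stock = 7, 7 ✓
(SKU=N, Aisle=K14): 1 row → Stock = 5 ✓
(SKU=N, Aisle=K85): 2 rows → Stock = 7, 7 ✓
(SKU=K, Aisle=K50): 2 rows → Stock = 1, 1 ✓
(SKU=K, Aisle=K85): 1 row → Stock = 12 ✓
(SKU=R, Aisle=K50): 1 row → Stock = 2 ✓
(SKU=O, Aisle=K28): 1 row → Stock = 3 ✓
(SKU=S, Aisle=K28): 1 row → Stock = 6 ✓
Every {SKU, Aisle} value is associated with a single Stock value, so {SKU, Aisle} → Stock holds.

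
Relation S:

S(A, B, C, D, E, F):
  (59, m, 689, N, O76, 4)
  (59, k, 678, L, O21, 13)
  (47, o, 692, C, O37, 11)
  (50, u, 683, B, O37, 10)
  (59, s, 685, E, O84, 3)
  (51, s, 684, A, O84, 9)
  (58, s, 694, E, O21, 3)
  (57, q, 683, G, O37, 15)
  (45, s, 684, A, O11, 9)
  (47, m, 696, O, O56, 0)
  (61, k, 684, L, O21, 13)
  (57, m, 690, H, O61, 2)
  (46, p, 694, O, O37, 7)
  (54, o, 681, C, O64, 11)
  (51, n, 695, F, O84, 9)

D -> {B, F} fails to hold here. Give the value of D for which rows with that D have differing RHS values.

O

D=N: 1 row → {B,F} = (m, 4) ✓
D=L: 2 rows → {B,F} = (k, 13), (k, 13) ✓
D=C: 2 rows → {B,F} = (o, 11), (o, 11) ✓
D=B: 1 row → {B,F} = (u, 10) ✓
D=E: 2 rows → {B,F} = (s, 3), (s, 3) ✓
D=A: 2 rows → {B,F} = (s, 9), (s, 9) ✓
D=G: 1 row → {B,F} = (q, 15) ✓
D=O: 2 rows → {B,F} takes values {(m, 0), (p, 7)} — violation
D=H: 1 row → {B,F} = (m, 2) ✓
D=F: 1 row → {B,F} = (n, 9) ✓
The only D value with inconsistent RHS is D=O.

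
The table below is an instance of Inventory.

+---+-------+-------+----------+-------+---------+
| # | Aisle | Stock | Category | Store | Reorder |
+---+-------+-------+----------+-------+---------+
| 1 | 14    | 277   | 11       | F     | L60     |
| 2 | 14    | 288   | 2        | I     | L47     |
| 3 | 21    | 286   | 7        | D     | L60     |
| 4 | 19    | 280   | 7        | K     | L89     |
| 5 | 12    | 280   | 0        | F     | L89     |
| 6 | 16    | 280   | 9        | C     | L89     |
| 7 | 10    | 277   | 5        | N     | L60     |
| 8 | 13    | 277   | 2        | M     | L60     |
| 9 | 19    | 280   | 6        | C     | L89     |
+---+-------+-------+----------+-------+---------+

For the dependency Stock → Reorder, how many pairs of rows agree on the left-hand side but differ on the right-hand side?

0

Stock=277: all 3 rows agree on Reorder — 0 pairs.
Stock=280: all 4 rows agree on Reorder — 0 pairs.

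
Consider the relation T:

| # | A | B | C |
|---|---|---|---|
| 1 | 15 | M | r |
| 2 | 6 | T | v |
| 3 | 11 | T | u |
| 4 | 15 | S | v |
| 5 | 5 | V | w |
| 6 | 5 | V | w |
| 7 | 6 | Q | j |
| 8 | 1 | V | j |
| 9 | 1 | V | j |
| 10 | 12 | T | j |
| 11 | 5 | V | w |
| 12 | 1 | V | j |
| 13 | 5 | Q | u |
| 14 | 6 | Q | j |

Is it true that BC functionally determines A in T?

(B=M, C=r): row 1 → A = 15 ✓
(B=T, C=v): row 2 → A = 6 ✓
(B=T, C=u): row 3 → A = 11 ✓
(B=S, C=v): row 4 → A = 15 ✓
(B=V, C=w): rows 5, 6, 11 → A = 5, 5, 5 ✓
(B=Q, C=j): rows 7, 14 → A = 6, 6 ✓
(B=V, C=j): rows 8, 9, 12 → A = 1, 1, 1 ✓
(B=T, C=j): row 10 → A = 12 ✓
(B=Q, C=u): row 13 → A = 5 ✓
Every BC value is associated with a single A value, so BC -> A holds.

Yes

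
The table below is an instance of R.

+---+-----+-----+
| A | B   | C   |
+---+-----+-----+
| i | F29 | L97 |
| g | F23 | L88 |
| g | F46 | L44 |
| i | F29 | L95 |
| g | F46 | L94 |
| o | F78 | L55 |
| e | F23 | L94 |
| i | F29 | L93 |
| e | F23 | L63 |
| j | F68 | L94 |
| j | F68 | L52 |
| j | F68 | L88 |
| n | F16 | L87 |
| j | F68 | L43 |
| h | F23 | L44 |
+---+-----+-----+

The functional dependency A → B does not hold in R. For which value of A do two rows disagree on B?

g

A=i: 3 rows → B = F29, F29, F29 ✓
A=g: 3 rows → B takes values {F23, F46} — violation
A=o: 1 row → B = F78 ✓
A=e: 2 rows → B = F23, F23 ✓
A=j: 4 rows → B = F68, F68, F68, F68 ✓
A=n: 1 row → B = F16 ✓
A=h: 1 row → B = F23 ✓
The only A value with inconsistent B is A=g.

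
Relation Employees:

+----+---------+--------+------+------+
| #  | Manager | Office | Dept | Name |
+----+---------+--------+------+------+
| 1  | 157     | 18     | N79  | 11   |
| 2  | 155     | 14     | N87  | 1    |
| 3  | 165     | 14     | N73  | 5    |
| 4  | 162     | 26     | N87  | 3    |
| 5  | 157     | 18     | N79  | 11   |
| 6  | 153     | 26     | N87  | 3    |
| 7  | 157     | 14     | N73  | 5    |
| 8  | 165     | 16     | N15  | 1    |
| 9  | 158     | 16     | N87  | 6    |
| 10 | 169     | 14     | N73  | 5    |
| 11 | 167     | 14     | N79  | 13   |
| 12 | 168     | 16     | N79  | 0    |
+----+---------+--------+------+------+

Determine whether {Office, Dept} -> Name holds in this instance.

Yes

(Office=18, Dept=N79): rows 1, 5 → Name = 11, 11 ✓
(Office=14, Dept=N87): row 2 → Name = 1 ✓
(Office=14, Dept=N73): rows 3, 7, 10 → Name = 5, 5, 5 ✓
(Office=26, Dept=N87): rows 4, 6 → Name = 3, 3 ✓
(Office=16, Dept=N15): row 8 → Name = 1 ✓
(Office=16, Dept=N87): row 9 → Name = 6 ✓
(Office=14, Dept=N79): row 11 → Name = 13 ✓
(Office=16, Dept=N79): row 12 → Name = 0 ✓
Every {Office, Dept} value is associated with a single Name value, so {Office, Dept} -> Name holds.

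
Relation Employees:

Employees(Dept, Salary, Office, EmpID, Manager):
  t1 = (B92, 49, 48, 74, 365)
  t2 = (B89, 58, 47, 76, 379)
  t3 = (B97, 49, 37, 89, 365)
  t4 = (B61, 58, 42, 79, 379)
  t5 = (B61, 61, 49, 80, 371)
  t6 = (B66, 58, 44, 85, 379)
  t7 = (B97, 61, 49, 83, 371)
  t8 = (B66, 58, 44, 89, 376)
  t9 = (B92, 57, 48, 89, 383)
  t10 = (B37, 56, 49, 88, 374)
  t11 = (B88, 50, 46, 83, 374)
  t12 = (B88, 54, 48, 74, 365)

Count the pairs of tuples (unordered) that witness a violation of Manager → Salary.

3

Manager=365: violating pairs (1,12), (3,12) — 2 pairs.
Manager=379: all 3 rows agree on Salary — 0 pairs.
Manager=371: all 2 rows agree on Salary — 0 pairs.
Manager=374: violating pairs (10,11) — 1 pair.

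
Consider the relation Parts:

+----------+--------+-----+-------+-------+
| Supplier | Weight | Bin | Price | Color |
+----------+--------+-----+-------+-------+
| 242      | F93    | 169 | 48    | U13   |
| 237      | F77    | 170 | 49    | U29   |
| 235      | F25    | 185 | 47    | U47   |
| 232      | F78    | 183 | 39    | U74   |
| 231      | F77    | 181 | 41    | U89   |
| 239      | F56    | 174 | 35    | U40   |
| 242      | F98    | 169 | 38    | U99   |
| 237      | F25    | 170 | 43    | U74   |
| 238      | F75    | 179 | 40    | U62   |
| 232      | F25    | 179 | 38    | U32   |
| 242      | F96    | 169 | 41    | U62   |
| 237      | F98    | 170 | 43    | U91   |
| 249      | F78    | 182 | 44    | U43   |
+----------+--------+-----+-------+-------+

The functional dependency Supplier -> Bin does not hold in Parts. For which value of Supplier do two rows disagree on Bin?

Supplier=242: 3 rows → Bin = 169, 169, 169 ✓
Supplier=237: 3 rows → Bin = 170, 170, 170 ✓
Supplier=235: 1 row → Bin = 185 ✓
Supplier=232: 2 rows → Bin takes values {183, 179} — violation
Supplier=231: 1 row → Bin = 181 ✓
Supplier=239: 1 row → Bin = 174 ✓
Supplier=238: 1 row → Bin = 179 ✓
Supplier=249: 1 row → Bin = 182 ✓
The only Supplier value with inconsistent Bin is Supplier=232.

232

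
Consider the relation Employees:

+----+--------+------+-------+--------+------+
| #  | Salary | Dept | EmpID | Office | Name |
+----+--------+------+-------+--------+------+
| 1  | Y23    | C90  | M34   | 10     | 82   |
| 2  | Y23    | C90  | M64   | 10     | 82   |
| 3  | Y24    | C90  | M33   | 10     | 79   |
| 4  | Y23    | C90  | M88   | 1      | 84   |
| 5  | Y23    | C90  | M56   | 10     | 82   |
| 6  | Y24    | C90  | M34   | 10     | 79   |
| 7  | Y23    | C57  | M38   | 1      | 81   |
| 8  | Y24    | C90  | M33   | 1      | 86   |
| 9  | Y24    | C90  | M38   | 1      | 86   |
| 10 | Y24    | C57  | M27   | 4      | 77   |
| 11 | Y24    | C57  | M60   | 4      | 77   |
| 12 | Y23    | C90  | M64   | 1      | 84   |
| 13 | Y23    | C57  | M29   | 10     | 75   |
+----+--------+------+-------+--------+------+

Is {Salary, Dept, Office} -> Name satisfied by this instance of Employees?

(Salary=Y23, Dept=C90, Office=10): rows 1, 2, 5 → Name = 82, 82, 82 ✓
(Salary=Y24, Dept=C90, Office=10): rows 3, 6 → Name = 79, 79 ✓
(Salary=Y23, Dept=C90, Office=1): rows 4, 12 → Name = 84, 84 ✓
(Salary=Y23, Dept=C57, Office=1): row 7 → Name = 81 ✓
(Salary=Y24, Dept=C90, Office=1): rows 8, 9 → Name = 86, 86 ✓
(Salary=Y24, Dept=C57, Office=4): rows 10, 11 → Name = 77, 77 ✓
(Salary=Y23, Dept=C57, Office=10): row 13 → Name = 75 ✓
Every {Salary, Dept, Office} value is associated with a single Name value, so {Salary, Dept, Office} -> Name holds.

Yes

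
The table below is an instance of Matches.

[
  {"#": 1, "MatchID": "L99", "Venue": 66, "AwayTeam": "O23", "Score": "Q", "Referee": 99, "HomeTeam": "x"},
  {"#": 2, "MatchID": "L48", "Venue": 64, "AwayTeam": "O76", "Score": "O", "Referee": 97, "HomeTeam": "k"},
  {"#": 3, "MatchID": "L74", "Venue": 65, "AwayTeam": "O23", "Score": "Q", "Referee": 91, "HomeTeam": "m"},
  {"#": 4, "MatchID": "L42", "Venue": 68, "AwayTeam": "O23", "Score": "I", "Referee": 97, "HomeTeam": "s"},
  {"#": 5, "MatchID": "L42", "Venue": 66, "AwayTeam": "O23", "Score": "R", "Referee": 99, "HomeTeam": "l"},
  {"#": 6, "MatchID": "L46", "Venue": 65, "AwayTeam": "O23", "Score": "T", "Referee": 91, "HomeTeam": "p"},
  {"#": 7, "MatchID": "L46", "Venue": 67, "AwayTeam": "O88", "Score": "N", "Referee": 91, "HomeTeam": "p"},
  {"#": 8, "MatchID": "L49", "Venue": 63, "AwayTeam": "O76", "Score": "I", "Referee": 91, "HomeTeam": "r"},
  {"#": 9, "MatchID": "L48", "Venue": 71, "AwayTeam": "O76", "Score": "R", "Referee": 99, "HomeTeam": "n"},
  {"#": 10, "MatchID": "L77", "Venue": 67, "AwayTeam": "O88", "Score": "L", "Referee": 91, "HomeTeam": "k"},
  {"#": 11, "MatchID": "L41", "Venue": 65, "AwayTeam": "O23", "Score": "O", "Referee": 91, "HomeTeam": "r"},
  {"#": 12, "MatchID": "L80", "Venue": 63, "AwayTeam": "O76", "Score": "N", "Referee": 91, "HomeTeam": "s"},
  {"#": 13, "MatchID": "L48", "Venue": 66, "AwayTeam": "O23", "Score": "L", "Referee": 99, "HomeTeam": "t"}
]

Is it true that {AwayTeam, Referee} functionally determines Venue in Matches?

(AwayTeam=O23, Referee=99): rows 1, 5, 13 → Venue = 66, 66, 66 ✓
(AwayTeam=O76, Referee=97): row 2 → Venue = 64 ✓
(AwayTeam=O23, Referee=91): rows 3, 6, 11 → Venue = 65, 65, 65 ✓
(AwayTeam=O23, Referee=97): row 4 → Venue = 68 ✓
(AwayTeam=O88, Referee=91): rows 7, 10 → Venue = 67, 67 ✓
(AwayTeam=O76, Referee=91): rows 8, 12 → Venue = 63, 63 ✓
(AwayTeam=O76, Referee=99): row 9 → Venue = 71 ✓
Every {AwayTeam, Referee} value is associated with a single Venue value, so {AwayTeam, Referee} -> Venue holds.

Yes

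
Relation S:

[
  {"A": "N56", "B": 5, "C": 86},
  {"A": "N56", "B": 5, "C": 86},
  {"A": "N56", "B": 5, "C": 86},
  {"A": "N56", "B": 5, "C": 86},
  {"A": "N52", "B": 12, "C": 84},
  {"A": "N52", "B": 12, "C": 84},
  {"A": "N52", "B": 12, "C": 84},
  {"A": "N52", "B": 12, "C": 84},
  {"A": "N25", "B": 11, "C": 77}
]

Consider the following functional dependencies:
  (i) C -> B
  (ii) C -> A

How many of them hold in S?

(i) C -> B: every LHS value maps to a single RHS value — holds.
(ii) C -> A: every LHS value maps to a single RHS value — holds.
2 of the 2 dependencies hold.

2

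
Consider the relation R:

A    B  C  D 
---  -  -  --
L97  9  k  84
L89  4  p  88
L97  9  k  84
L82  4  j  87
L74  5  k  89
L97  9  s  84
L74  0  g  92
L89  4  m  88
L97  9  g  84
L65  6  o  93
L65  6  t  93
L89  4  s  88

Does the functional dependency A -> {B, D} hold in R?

No

A=L97: 4 rows → {B,D} = (9, 84), (9, 84), (9, 84), (9, 84) ✓
A=L89: 3 rows → {B,D} = (4, 88), (4, 88), (4, 88) ✓
A=L82: 1 row → {B,D} = (4, 87) ✓
A=L74: 2 rows → {B,D} takes values {(5, 89), (0, 92)} — violation
A=L65: 2 rows → {B,D} = (6, 93), (6, 93) ✓
Two rows agree on A but differ on {B, D}, so A -> {B, D} does not hold.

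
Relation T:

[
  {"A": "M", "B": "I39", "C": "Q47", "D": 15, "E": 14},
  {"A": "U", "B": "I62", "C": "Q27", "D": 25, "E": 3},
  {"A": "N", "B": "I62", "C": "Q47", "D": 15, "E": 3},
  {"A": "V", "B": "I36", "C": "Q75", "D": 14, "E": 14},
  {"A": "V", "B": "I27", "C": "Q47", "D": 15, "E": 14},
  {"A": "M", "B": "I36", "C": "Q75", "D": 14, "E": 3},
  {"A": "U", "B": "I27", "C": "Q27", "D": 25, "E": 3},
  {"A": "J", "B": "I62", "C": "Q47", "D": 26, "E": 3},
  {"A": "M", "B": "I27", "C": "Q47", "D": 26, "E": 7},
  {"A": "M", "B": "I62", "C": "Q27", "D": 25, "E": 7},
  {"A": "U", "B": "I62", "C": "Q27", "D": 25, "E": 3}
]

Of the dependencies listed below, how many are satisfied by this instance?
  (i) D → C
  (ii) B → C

1

(i) D → C: every LHS value maps to a single RHS value — holds.
(ii) B → C: B=I62: 5 rows → C takes values {Q27, Q47} — violation; B=I27: 3 rows → C takes values {Q47, Q27} — violation — fails.
1 of the 2 dependencies holds.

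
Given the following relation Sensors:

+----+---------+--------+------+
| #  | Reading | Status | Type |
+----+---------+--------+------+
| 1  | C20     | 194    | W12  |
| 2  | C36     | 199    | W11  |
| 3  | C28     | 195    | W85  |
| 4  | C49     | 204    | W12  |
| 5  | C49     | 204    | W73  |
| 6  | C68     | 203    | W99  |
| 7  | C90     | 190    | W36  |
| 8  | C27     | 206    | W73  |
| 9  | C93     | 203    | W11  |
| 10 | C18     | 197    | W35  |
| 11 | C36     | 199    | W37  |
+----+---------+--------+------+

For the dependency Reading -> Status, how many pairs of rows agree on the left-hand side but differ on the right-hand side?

0

Reading=C36: all 2 rows agree on Status — 0 pairs.
Reading=C49: all 2 rows agree on Status — 0 pairs.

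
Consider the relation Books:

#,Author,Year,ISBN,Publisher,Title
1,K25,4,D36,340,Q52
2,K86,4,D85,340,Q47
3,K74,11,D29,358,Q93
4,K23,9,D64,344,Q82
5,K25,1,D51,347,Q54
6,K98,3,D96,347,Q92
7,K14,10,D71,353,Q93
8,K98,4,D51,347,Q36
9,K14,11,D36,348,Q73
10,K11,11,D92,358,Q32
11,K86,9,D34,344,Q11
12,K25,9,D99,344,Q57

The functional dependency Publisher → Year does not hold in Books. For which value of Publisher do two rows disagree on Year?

Publisher=340: rows 1, 2 → Year = 4, 4 ✓
Publisher=358: rows 3, 10 → Year = 11, 11 ✓
Publisher=344: rows 4, 11, 12 → Year = 9, 9, 9 ✓
Publisher=347: rows 5, 6, 8 → Year takes values {1, 3, 4} — violation
Publisher=353: row 7 → Year = 10 ✓
Publisher=348: row 9 → Year = 11 ✓
The only Publisher value with inconsistent Year is Publisher=347.

347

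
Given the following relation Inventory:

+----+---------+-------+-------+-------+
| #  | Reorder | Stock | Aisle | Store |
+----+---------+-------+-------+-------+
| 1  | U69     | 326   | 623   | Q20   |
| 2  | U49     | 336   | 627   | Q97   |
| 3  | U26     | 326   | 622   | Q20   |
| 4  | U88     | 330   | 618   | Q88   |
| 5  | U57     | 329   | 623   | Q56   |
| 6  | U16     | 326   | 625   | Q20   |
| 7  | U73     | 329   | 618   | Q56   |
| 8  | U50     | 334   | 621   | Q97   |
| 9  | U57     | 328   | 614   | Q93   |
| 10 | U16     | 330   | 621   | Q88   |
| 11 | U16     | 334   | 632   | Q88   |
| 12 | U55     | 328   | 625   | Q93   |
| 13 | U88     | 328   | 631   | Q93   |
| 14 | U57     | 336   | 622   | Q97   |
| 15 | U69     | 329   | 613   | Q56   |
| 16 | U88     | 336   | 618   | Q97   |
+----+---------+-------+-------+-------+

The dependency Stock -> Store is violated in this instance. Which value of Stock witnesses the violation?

Stock=326: rows 1, 3, 6 → Store = Q20, Q20, Q20 ✓
Stock=336: rows 2, 14, 16 → Store = Q97, Q97, Q97 ✓
Stock=330: rows 4, 10 → Store = Q88, Q88 ✓
Stock=329: rows 5, 7, 15 → Store = Q56, Q56, Q56 ✓
Stock=334: rows 8, 11 → Store takes values {Q97, Q88} — violation
Stock=328: rows 9, 12, 13 → Store = Q93, Q93, Q93 ✓
The only Stock value with inconsistent Store is Stock=334.

334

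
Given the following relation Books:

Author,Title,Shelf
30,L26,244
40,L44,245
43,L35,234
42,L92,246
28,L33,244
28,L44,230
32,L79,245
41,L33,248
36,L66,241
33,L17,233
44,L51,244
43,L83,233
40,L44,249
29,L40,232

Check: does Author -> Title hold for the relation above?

No

Author=30: 1 row → Title = L26 ✓
Author=40: 2 rows → Title = L44, L44 ✓
Author=43: 2 rows → Title takes values {L35, L83} — violation
Author=42: 1 row → Title = L92 ✓
Author=28: 2 rows → Title takes values {L33, L44} — violation
Author=32: 1 row → Title = L79 ✓
Author=41: 1 row → Title = L33 ✓
Author=36: 1 row → Title = L66 ✓
Author=33: 1 row → Title = L17 ✓
Author=44: 1 row → Title = L51 ✓
Author=29: 1 row → Title = L40 ✓
Two rows agree on Author but differ on Title, so Author -> Title does not hold.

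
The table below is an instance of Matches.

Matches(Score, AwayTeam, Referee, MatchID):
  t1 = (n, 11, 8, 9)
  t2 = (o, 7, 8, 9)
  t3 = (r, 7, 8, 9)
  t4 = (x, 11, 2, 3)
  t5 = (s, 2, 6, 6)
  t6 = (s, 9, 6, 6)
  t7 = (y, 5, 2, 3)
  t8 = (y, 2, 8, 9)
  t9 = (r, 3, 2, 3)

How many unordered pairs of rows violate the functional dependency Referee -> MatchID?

Referee=8: all 4 rows agree on MatchID — 0 pairs.
Referee=2: all 3 rows agree on MatchID — 0 pairs.
Referee=6: all 2 rows agree on MatchID — 0 pairs.

0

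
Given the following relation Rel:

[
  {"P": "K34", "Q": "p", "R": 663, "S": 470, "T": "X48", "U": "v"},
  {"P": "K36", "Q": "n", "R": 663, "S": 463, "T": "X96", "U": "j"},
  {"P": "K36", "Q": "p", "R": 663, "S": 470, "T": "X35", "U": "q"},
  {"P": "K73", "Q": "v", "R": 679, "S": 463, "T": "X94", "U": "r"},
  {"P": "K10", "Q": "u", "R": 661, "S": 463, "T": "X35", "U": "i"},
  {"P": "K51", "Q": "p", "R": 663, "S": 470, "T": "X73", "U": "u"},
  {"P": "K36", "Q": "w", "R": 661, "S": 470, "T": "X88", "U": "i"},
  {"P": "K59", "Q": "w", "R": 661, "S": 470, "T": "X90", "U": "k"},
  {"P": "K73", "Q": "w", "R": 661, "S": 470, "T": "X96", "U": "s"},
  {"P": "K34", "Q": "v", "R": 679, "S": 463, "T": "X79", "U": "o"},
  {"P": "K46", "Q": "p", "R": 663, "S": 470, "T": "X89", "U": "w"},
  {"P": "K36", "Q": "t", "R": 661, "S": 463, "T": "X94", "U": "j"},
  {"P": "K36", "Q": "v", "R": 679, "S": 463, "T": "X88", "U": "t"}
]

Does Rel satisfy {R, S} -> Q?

(R=663, S=470): 4 rows → Q = p, p, p, p ✓
(R=663, S=463): 1 row → Q = n ✓
(R=679, S=463): 3 rows → Q = v, v, v ✓
(R=661, S=463): 2 rows → Q takes values {u, t} — violation
(R=661, S=470): 3 rows → Q = w, w, w ✓
Two rows agree on {R, S} but differ on Q, so {R, S} -> Q does not hold.

No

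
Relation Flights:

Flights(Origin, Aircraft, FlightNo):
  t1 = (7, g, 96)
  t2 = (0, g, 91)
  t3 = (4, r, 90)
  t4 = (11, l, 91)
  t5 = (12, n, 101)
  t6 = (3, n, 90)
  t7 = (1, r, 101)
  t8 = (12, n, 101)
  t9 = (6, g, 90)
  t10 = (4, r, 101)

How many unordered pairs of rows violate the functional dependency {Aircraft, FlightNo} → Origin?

(Aircraft=n, FlightNo=101): all 2 rows agree on Origin — 0 pairs.
(Aircraft=r, FlightNo=101): violating pairs (7,10) — 1 pair.

1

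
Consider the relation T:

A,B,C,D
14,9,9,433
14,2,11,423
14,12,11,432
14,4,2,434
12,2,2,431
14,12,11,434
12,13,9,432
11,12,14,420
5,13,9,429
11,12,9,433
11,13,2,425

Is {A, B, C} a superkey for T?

No

Two distinct rows share (A=14, B=12, C=11), so {A, B, C} does not determine every attribute — not a superkey.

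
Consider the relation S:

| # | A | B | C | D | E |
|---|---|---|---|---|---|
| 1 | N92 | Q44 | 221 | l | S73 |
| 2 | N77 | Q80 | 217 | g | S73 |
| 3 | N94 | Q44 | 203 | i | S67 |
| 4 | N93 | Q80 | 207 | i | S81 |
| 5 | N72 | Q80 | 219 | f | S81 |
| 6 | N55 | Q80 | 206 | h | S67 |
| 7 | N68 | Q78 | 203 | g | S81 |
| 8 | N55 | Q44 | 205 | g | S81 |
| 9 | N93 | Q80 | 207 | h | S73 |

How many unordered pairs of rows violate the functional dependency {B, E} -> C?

(B=Q80, E=S73): violating pairs (2,9) — 1 pair.
(B=Q80, E=S81): violating pairs (4,5) — 1 pair.

2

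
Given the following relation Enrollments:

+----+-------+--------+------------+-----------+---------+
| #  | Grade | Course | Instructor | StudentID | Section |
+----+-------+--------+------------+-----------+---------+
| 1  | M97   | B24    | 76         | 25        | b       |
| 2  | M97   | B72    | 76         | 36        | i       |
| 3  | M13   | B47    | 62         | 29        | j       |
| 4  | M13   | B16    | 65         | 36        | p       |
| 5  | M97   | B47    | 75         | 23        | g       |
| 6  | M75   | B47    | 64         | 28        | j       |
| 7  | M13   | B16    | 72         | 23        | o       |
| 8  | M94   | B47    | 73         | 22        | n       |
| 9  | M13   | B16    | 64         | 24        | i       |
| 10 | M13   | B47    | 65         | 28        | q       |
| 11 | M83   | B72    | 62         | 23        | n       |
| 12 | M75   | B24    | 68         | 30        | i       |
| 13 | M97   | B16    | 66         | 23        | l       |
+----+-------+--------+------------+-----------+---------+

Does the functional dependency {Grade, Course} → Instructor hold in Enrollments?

No

(Grade=M97, Course=B24): row 1 → Instructor = 76 ✓
(Grade=M97, Course=B72): row 2 → Instructor = 76 ✓
(Grade=M13, Course=B47): rows 3, 10 → Instructor takes values {62, 65} — violation
(Grade=M13, Course=B16): rows 4, 7, 9 → Instructor takes values {65, 72, 64} — violation
(Grade=M97, Course=B47): row 5 → Instructor = 75 ✓
(Grade=M75, Course=B47): row 6 → Instructor = 64 ✓
(Grade=M94, Course=B47): row 8 → Instructor = 73 ✓
(Grade=M83, Course=B72): row 11 → Instructor = 62 ✓
(Grade=M75, Course=B24): row 12 → Instructor = 68 ✓
(Grade=M97, Course=B16): row 13 → Instructor = 66 ✓
Two rows agree on {Grade, Course} but differ on Instructor, so {Grade, Course} → Instructor does not hold.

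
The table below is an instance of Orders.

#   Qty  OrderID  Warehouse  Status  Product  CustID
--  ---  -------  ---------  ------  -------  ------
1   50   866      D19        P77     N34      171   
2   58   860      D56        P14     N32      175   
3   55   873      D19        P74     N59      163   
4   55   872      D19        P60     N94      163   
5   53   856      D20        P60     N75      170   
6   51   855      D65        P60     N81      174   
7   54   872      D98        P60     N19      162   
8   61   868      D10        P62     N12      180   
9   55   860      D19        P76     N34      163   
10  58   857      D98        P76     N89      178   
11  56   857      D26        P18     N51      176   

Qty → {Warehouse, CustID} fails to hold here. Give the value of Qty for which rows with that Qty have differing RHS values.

58

Qty=50: row 1 → {Warehouse,CustID} = (D19, 171) ✓
Qty=58: rows 2, 10 → {Warehouse,CustID} takes values {(D56, 175), (D98, 178)} — violation
Qty=55: rows 3, 4, 9 → {Warehouse,CustID} = (D19, 163), (D19, 163), (D19, 163) ✓
Qty=53: row 5 → {Warehouse,CustID} = (D20, 170) ✓
Qty=51: row 6 → {Warehouse,CustID} = (D65, 174) ✓
Qty=54: row 7 → {Warehouse,CustID} = (D98, 162) ✓
Qty=61: row 8 → {Warehouse,CustID} = (D10, 180) ✓
Qty=56: row 11 → {Warehouse,CustID} = (D26, 176) ✓
The only Qty value with inconsistent RHS is Qty=58.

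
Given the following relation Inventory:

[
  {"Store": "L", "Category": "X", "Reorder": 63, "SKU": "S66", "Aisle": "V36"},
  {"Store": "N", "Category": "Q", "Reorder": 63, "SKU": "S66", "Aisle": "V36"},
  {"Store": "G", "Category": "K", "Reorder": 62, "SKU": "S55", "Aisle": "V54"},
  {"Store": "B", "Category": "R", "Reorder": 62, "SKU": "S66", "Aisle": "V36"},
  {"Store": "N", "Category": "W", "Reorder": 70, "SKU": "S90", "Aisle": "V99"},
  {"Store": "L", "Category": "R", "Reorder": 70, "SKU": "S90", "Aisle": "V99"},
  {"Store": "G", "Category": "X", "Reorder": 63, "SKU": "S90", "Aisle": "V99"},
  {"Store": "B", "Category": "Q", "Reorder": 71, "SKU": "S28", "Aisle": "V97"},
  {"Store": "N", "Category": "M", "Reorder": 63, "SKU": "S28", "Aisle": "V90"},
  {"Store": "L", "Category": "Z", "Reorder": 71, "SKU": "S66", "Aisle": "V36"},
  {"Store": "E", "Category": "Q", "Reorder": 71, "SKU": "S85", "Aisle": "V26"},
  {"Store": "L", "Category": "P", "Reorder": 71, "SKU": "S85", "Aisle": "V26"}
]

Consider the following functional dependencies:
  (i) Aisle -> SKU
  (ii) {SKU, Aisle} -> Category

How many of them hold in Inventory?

1

(i) Aisle -> SKU: every LHS value maps to a single RHS value — holds.
(ii) {SKU, Aisle} -> Category: (SKU=S66, Aisle=V36): 4 rows → Category takes values {X, Q, R, Z} — violation; (SKU=S90, Aisle=V99): 3 rows → Category takes values {W, R, X} — violation; (SKU=S85, Aisle=V26): 2 rows → Category takes values {Q, P} — violation — fails.
1 of the 2 dependencies holds.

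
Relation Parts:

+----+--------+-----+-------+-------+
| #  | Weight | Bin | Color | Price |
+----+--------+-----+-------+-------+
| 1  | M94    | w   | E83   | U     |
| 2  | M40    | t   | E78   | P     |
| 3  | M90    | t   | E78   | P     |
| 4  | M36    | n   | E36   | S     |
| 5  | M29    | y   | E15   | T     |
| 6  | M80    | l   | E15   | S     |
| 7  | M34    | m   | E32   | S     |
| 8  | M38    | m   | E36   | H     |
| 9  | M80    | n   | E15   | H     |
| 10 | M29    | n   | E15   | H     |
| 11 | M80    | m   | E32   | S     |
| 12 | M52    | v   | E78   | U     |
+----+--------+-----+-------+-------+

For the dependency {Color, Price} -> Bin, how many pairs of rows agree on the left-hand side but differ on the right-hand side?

(Color=E78, Price=P): all 2 rows agree on Bin — 0 pairs.
(Color=E32, Price=S): all 2 rows agree on Bin — 0 pairs.
(Color=E15, Price=H): all 2 rows agree on Bin — 0 pairs.

0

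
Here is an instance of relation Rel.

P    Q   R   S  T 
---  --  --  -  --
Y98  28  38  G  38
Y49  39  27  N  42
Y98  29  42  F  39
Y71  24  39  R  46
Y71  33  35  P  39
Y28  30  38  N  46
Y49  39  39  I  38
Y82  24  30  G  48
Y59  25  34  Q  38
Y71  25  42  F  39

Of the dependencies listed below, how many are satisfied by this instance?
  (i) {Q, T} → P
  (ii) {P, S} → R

2

(i) {Q, T} → P: every LHS value maps to a single RHS value — holds.
(ii) {P, S} → R: every LHS value maps to a single RHS value — holds.
2 of the 2 dependencies hold.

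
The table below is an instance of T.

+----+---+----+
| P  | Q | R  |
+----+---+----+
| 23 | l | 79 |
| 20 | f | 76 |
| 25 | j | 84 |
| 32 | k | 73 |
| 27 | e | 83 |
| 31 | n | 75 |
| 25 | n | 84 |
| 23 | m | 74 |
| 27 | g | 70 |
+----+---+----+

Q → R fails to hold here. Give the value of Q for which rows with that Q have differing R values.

Q=l: 1 row → R = 79 ✓
Q=f: 1 row → R = 76 ✓
Q=j: 1 row → R = 84 ✓
Q=k: 1 row → R = 73 ✓
Q=e: 1 row → R = 83 ✓
Q=n: 2 rows → R takes values {75, 84} — violation
Q=m: 1 row → R = 74 ✓
Q=g: 1 row → R = 70 ✓
The only Q value with inconsistent R is Q=n.

n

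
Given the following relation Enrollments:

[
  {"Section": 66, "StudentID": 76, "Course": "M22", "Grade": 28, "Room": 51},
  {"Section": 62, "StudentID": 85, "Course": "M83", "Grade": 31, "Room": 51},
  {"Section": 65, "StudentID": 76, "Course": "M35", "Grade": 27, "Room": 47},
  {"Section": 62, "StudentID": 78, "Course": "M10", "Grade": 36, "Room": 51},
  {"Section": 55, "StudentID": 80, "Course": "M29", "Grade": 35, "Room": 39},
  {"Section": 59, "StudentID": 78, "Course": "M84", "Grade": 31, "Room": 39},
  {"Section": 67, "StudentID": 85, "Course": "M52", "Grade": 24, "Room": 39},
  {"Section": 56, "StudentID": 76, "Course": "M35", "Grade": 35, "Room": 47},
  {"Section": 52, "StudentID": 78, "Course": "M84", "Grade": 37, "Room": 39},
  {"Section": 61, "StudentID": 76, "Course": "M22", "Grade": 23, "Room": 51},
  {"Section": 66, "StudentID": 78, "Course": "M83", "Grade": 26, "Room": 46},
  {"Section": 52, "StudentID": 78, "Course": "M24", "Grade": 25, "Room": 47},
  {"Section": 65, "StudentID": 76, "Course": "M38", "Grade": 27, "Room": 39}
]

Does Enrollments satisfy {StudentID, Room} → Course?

Yes

(StudentID=76, Room=51): 2 rows → Course = M22, M22 ✓
(StudentID=85, Room=51): 1 row → Course = M83 ✓
(StudentID=76, Room=47): 2 rows → Course = M35, M35 ✓
(StudentID=78, Room=51): 1 row → Course = M10 ✓
(StudentID=80, Room=39): 1 row → Course = M29 ✓
(StudentID=78, Room=39): 2 rows → Course = M84, M84 ✓
(StudentID=85, Room=39): 1 row → Course = M52 ✓
(StudentID=78, Room=46): 1 row → Course = M83 ✓
(StudentID=78, Room=47): 1 row → Course = M24 ✓
(StudentID=76, Room=39): 1 row → Course = M38 ✓
Every {StudentID, Room} value is associated with a single Course value, so {StudentID, Room} → Course holds.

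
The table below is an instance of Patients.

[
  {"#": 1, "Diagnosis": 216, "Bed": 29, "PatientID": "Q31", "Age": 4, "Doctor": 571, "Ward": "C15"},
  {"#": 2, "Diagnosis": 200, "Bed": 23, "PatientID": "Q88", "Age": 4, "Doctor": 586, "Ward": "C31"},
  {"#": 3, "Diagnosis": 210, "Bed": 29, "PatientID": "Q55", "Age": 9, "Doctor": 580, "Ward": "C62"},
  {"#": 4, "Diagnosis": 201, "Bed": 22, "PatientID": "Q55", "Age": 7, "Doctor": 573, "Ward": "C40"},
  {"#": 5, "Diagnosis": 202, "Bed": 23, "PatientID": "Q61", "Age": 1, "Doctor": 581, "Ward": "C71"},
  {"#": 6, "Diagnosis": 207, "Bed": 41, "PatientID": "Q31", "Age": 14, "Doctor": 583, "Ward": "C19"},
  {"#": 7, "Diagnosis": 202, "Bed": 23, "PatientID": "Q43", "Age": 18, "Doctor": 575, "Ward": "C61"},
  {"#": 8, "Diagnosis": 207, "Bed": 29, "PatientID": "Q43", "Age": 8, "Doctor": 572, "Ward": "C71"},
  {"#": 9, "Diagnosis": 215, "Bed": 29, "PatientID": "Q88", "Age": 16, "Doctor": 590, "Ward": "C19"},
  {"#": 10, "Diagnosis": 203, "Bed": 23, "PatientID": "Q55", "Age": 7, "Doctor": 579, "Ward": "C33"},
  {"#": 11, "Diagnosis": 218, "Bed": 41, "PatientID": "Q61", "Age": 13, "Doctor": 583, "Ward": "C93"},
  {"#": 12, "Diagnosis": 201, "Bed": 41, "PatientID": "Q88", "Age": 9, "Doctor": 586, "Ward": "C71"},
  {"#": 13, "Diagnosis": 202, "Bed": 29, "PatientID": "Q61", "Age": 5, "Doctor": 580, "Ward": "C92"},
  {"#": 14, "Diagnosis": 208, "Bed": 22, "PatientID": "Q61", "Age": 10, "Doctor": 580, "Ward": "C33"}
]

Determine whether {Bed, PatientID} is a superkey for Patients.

All 14 rows have distinct {Bed, PatientID} values, so {Bed, PatientID} → (all attributes) holds and {Bed, PatientID} is a superkey.

Yes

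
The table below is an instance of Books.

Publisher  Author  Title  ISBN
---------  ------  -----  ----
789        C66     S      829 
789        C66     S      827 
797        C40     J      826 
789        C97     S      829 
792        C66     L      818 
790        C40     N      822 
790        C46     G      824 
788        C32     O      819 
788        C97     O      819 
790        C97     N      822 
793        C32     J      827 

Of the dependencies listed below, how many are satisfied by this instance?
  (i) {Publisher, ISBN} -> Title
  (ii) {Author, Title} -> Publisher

(i) {Publisher, ISBN} -> Title: every LHS value maps to a single RHS value — holds.
(ii) {Author, Title} -> Publisher: every LHS value maps to a single RHS value — holds.
2 of the 2 dependencies hold.

2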